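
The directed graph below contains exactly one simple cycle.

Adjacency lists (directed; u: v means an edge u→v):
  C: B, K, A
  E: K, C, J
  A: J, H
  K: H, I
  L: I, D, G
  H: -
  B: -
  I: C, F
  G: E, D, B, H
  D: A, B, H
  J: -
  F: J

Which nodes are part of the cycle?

C, I, K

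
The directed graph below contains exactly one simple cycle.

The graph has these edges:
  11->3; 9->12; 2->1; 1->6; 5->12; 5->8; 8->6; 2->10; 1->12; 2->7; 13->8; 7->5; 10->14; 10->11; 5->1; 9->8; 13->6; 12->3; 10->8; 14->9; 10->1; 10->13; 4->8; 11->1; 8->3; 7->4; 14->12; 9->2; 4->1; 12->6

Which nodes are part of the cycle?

DFS with gray/black marking from 2:
2 gray
  10 gray
    8 gray
      3 gray
      3 black
      6 gray
      6 black
    8 black
    11 gray
      1 gray
        1→6: 6 black — skip
        12 gray
          12→3: 3 black — skip
          12→6: 6 black — skip
        12 black
      1 black
      11→3: 3 black — skip
    11 black
    14 gray
      14→12: 12 black — skip
      9 gray
        9→8: 8 black — skip
        9→2: 2 is gray → back edge
Back edge closes the cycle 2 → 10 → 14 → 9 → 2; its vertices are {2, 9, 10, 14}.

2, 9, 10, 14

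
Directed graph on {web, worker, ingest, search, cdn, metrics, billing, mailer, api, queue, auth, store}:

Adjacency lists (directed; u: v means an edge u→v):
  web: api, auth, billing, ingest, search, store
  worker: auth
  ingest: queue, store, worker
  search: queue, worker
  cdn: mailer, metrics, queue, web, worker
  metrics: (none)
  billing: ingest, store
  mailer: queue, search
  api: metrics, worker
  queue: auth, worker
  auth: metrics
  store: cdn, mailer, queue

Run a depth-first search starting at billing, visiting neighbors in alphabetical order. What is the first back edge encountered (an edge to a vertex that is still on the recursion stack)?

web->billing

DFS from billing (visiting neighbors in alphabetical order); mark gray on enter, black on exit:
billing gray
  ingest gray
    queue gray
      auth gray
        metrics gray
        metrics black
      auth black
      worker gray
        worker→auth: auth black — skip
      worker black
    queue black
    store gray
      cdn gray
        mailer gray
          mailer→queue: queue black — skip
          search gray
            search→queue: queue black — skip
            search→worker: worker black — skip
          search black
        mailer black
        cdn→metrics: metrics black — skip
        cdn→queue: queue black — skip
        web gray
          api gray
            api→metrics: metrics black — skip
            api→worker: worker black — skip
          api black
          web→auth: auth black — skip
          web→billing: billing is gray → back edge
First back edge: web → billing.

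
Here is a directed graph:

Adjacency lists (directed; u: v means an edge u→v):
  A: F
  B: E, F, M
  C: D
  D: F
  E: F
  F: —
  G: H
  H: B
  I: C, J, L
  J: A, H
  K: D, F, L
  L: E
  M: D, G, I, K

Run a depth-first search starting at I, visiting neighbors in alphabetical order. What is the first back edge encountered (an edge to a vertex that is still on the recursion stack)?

G->H

DFS from I (visiting neighbors in alphabetical order); mark gray on enter, black on exit:
I gray
  C gray
    D gray
      F gray
      F black
    D black
  C black
  J gray
    A gray
      A→F: F black — skip
    A black
    H gray
      B gray
        E gray
          E→F: F black — skip
        E black
        B→F: F black — skip
        M gray
          M→D: D black — skip
          G gray
            G→H: H is gray → back edge
First back edge: G → H.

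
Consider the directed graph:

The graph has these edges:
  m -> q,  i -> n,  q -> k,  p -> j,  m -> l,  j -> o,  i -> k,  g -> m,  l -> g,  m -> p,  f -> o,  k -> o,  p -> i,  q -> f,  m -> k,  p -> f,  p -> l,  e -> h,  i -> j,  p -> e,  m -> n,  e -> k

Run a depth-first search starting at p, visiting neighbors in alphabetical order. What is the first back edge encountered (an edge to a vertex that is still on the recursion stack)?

DFS from p (visiting neighbors in alphabetical order); mark gray on enter, black on exit:
p gray
  e gray
    h gray
    h black
    k gray
      o gray
      o black
    k black
  e black
  f gray
    f→o: o black — skip
  f black
  i gray
    j gray
      j→o: o black — skip
    j black
    i→k: k black — skip
    n gray
    n black
  i black
  p→j: j black — skip
  l gray
    g gray
      m gray
        m→k: k black — skip
        m→l: l is gray → back edge
First back edge: m → l.

m->l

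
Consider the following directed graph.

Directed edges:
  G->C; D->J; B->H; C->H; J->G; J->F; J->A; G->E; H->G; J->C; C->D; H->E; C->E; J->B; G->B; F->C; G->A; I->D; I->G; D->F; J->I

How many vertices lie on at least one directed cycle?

8

A vertex is on a directed cycle iff it belongs to a strongly connected component of size ≥ 2 (or has a self-loop).
The vertices on cycles are {B, C, D, F, G, H, I, J} — 8 in total.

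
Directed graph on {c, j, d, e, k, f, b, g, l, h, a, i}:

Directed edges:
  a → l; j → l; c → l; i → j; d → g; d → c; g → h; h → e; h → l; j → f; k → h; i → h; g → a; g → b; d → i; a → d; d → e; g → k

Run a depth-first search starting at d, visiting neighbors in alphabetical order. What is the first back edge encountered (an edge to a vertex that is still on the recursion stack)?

a->d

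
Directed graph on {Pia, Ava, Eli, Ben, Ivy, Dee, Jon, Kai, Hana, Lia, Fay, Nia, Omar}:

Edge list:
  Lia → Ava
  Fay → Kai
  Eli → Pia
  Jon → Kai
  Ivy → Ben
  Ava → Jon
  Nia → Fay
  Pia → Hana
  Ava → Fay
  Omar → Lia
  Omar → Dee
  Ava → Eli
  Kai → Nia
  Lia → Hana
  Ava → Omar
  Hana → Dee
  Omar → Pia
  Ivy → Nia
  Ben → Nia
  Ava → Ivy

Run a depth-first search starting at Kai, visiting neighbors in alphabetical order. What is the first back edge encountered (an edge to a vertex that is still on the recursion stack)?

DFS from Kai (visiting neighbors in alphabetical order); mark gray on enter, black on exit:
Kai gray
  Nia gray
    Fay gray
      Fay→Kai: Kai is gray → back edge
First back edge: Fay → Kai.

Fay→Kai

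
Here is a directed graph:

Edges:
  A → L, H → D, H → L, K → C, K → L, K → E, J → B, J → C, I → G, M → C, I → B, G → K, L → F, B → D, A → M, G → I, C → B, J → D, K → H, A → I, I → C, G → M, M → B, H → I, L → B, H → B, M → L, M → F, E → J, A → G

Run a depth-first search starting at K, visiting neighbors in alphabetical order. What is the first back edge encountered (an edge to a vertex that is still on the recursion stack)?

G→I

DFS from K (visiting neighbors in alphabetical order); mark gray on enter, black on exit:
K gray
  C gray
    B gray
      D gray
      D black
    B black
  C black
  E gray
    J gray
      J→B: B black — skip
      J→C: C black — skip
      J→D: D black — skip
    J black
  E black
  H gray
    H→B: B black — skip
    H→D: D black — skip
    I gray
      I→B: B black — skip
      I→C: C black — skip
      G gray
        G→I: I is gray → back edge
First back edge: G → I.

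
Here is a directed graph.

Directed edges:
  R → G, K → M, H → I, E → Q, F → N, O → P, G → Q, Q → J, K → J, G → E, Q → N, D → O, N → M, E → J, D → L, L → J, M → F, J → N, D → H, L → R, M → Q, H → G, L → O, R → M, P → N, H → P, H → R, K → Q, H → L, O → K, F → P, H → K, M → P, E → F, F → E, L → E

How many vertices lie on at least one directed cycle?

A vertex is on a directed cycle iff it belongs to a strongly connected component of size ≥ 2 (or has a self-loop).
The vertices on cycles are {E, F, J, M, N, P, Q} — 7 in total.

7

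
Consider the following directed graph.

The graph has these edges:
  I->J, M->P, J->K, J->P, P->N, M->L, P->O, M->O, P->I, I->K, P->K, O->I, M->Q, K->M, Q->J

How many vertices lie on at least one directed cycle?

7

A vertex is on a directed cycle iff it belongs to a strongly connected component of size ≥ 2 (or has a self-loop).
The vertices on cycles are {I, J, K, M, O, P, Q} — 7 in total.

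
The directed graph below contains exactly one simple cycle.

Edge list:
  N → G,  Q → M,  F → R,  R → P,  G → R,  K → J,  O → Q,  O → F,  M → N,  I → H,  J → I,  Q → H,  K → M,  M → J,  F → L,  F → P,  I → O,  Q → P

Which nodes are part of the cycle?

I, J, M, O, Q

DFS with gray/black marking from M:
M gray
  N gray
    G gray
      R gray
        P gray
        P black
      R black
    G black
  N black
  J gray
    I gray
      O gray
        F gray
          F→R: R black — skip
          F→P: P black — skip
          L gray
          L black
        F black
        Q gray
          Q→M: M is gray → back edge
Back edge closes the cycle M → J → I → O → Q → M; its vertices are {I, J, M, O, Q}.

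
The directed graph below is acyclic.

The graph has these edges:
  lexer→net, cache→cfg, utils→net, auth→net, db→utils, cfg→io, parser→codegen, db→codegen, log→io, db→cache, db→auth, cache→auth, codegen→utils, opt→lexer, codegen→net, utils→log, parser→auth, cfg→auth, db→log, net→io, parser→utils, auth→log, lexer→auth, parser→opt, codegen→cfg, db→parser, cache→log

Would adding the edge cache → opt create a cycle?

No

Adding cache→opt creates a cycle iff opt can already reach cache.
Explore from opt: no path reaches cache. The graph stays acyclic.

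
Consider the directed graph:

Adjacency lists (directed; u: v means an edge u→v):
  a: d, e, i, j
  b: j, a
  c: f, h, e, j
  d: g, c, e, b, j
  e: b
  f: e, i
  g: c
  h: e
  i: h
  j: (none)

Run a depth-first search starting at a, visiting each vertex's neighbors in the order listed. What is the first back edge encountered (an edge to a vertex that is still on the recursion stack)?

b→a

DFS from a (visiting each vertex's neighbors in the order listed); mark gray on enter, black on exit:
a gray
  d gray
    g gray
      c gray
        f gray
          e gray
            b gray
              j gray
              j black
              b→a: a is gray → back edge
First back edge: b → a.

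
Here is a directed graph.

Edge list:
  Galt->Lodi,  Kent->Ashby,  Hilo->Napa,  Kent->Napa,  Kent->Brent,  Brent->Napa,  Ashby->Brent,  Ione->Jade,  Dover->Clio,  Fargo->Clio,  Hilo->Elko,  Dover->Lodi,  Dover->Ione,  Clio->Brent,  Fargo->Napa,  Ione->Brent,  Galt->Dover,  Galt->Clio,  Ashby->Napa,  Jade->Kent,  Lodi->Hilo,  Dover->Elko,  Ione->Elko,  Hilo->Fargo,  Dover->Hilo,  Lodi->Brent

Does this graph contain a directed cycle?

No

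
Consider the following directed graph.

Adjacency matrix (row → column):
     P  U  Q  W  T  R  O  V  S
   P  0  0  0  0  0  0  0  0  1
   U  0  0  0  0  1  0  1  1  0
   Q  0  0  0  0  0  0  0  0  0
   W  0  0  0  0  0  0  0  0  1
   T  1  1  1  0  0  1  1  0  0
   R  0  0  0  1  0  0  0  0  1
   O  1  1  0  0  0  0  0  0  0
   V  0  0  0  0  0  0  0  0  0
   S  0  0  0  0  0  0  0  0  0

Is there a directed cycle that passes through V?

V lies on a cycle iff there is a path from V back to itself.
Exploring from V, it never reaches itself; equivalently, its strongly connected component is a singleton.

No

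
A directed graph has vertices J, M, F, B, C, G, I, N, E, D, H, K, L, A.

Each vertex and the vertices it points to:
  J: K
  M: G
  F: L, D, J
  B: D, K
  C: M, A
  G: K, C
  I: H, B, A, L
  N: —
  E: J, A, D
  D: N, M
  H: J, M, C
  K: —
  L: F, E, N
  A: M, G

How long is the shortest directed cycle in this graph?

2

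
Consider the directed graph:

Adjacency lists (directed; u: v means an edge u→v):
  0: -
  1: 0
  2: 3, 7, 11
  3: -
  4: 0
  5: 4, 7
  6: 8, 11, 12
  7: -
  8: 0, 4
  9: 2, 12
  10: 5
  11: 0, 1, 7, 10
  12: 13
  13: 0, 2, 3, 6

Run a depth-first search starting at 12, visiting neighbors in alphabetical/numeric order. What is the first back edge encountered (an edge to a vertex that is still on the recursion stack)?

6→12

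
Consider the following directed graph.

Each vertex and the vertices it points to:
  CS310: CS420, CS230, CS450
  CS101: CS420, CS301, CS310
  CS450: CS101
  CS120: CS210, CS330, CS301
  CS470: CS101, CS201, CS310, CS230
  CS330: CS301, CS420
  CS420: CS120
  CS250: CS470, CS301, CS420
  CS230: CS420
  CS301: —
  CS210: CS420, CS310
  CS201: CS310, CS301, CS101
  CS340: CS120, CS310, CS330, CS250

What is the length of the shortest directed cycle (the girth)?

For each vertex v, BFS finds the shortest path from v back to v.
The shortest such closed walk is CS120 → CS330 → CS420 → CS120, length 3.

3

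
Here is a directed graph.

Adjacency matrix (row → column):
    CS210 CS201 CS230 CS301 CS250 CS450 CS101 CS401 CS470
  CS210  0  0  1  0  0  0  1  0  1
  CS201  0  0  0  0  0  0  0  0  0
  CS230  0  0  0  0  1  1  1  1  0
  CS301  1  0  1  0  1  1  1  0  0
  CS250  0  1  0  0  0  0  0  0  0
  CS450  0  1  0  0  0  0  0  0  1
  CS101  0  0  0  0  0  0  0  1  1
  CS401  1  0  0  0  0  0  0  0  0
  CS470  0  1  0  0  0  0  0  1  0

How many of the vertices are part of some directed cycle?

A vertex is on a directed cycle iff it belongs to a strongly connected component of size ≥ 2 (or has a self-loop).
The vertices on cycles are {CS101, CS210, CS230, CS401, CS450, CS470} — 6 in total.

6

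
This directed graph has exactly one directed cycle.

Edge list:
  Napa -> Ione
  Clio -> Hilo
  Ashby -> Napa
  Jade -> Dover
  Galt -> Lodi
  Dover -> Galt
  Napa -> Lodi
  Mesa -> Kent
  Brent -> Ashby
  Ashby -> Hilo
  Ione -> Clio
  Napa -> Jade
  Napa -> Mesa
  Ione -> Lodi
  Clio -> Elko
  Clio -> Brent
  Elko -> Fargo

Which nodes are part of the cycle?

Clio, Ione, Napa, Ashby, Brent

DFS with gray/black marking from Napa:
Napa gray
  Mesa gray
    Kent gray
    Kent black
  Mesa black
  Lodi gray
  Lodi black
  Jade gray
    Dover gray
      Galt gray
        Galt→Lodi: Lodi black — skip
      Galt black
    Dover black
  Jade black
  Ione gray
    Clio gray
      Elko gray
        Fargo gray
        Fargo black
      Elko black
      Hilo gray
      Hilo black
      Brent gray
        Ashby gray
          Ashby→Napa: Napa is gray → back edge
Back edge closes the cycle Napa → Ione → Clio → Brent → Ashby → Napa; its vertices are {Clio, Ione, Napa, Ashby, Brent}.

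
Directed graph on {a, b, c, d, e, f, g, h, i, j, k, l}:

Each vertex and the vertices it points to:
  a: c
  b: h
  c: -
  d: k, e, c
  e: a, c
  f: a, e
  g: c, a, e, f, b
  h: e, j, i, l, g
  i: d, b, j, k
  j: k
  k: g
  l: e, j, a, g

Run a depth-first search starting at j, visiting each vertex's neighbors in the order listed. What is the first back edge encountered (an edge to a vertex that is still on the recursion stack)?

h→j

DFS from j (visiting each vertex's neighbors in the order listed); mark gray on enter, black on exit:
j gray
  k gray
    g gray
      c gray
      c black
      a gray
        a→c: c black — skip
      a black
      e gray
        e→a: a black — skip
        e→c: c black — skip
      e black
      f gray
        f→a: a black — skip
        f→e: e black — skip
      f black
      b gray
        h gray
          h→e: e black — skip
          h→j: j is gray → back edge
First back edge: h → j.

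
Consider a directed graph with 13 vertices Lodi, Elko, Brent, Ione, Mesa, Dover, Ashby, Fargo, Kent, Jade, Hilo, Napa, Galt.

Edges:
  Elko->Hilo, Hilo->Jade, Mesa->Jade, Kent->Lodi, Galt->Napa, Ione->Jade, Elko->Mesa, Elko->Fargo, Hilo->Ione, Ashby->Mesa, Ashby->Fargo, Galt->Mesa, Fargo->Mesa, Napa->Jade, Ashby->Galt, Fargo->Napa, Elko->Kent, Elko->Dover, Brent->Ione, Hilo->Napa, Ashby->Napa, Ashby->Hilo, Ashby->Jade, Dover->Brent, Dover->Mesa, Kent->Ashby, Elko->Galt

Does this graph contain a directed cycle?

No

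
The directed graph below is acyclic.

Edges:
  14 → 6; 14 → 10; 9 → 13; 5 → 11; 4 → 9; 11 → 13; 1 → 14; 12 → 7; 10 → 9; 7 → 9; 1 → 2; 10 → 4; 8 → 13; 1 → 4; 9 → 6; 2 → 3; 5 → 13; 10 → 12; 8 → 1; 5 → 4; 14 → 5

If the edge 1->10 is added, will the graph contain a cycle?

Adding 1→10 creates a cycle iff 10 can already reach 1.
Explore from 10: no path reaches 1. The graph stays acyclic.

No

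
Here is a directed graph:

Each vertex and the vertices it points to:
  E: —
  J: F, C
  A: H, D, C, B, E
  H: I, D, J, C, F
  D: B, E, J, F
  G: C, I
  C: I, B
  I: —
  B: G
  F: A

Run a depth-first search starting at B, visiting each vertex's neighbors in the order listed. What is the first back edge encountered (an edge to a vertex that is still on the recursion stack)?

DFS from B (visiting each vertex's neighbors in the order listed); mark gray on enter, black on exit:
B gray
  G gray
    C gray
      I gray
      I black
      C→B: B is gray → back edge
First back edge: C → B.

C->B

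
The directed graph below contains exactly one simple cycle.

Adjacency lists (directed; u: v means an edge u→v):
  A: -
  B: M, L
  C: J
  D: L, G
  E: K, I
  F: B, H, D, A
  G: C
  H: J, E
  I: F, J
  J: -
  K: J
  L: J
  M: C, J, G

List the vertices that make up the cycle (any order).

E, F, H, I

DFS with gray/black marking from F:
F gray
  B gray
    M gray
      C gray
        J gray
        J black
      C black
      M→J: J black — skip
      G gray
        G→C: C black — skip
      G black
    M black
    L gray
      L→J: J black — skip
    L black
  B black
  H gray
    H→J: J black — skip
    E gray
      K gray
        K→J: J black — skip
      K black
      I gray
        I→F: F is gray → back edge
Back edge closes the cycle F → H → E → I → F; its vertices are {E, F, H, I}.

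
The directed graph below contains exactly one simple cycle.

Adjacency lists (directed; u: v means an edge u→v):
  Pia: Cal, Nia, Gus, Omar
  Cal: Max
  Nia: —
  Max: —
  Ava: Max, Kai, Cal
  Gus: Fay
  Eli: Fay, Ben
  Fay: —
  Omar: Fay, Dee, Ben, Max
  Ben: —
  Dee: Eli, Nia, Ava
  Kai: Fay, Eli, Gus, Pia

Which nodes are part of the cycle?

DFS with gray/black marking from Kai:
Kai gray
  Fay gray
  Fay black
  Eli gray
    Eli→Fay: Fay black — skip
    Ben gray
    Ben black
  Eli black
  Gus gray
    Gus→Fay: Fay black — skip
  Gus black
  Pia gray
    Cal gray
      Max gray
      Max black
    Cal black
    Nia gray
    Nia black
    Pia→Gus: Gus black — skip
    Omar gray
      Omar→Fay: Fay black — skip
      Dee gray
        Dee→Eli: Eli black — skip
        Dee→Nia: Nia black — skip
        Ava gray
          Ava→Max: Max black — skip
          Ava→Kai: Kai is gray → back edge
Back edge closes the cycle Kai → Pia → Omar → Dee → Ava → Kai; its vertices are {Ava, Dee, Kai, Pia, Omar}.

Ava, Dee, Kai, Pia, Omar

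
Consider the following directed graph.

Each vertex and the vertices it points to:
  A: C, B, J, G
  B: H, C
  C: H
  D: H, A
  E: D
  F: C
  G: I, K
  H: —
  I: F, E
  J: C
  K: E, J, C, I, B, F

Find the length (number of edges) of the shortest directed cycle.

5

For each vertex v, BFS finds the shortest path from v back to v.
The shortest such closed walk is A → G → K → E → D → A, length 5.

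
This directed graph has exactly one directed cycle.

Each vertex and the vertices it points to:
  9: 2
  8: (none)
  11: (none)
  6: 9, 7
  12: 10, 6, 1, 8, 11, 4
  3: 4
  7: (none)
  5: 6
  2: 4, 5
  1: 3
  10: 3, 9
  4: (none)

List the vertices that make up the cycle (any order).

2, 5, 6, 9

DFS with gray/black marking from 6:
6 gray
  9 gray
    2 gray
      4 gray
      4 black
      5 gray
        5→6: 6 is gray → back edge
Back edge closes the cycle 6 → 9 → 2 → 5 → 6; its vertices are {2, 5, 6, 9}.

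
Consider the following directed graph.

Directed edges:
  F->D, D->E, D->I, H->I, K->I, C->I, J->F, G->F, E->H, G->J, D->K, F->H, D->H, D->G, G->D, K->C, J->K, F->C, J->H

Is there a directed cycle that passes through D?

Yes

D is on a cycle iff D can reach itself via ≥1 edge.
D → G → D — yes.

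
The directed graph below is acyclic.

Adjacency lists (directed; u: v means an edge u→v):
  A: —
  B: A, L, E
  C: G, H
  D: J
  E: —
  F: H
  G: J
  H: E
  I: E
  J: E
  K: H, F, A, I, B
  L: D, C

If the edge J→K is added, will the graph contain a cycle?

Adding J→K creates a cycle iff K can already reach J.
Path from K: K → B → L → D → J.
So K → … → J → K is a cycle.

Yes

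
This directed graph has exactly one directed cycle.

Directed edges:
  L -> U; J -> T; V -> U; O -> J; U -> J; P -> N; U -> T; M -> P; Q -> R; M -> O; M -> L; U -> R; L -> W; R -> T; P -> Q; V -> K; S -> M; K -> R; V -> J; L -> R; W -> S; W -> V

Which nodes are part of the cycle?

L, M, S, W

DFS with gray/black marking from M:
M gray
  O gray
    J gray
      T gray
      T black
    J black
  O black
  P gray
    N gray
    N black
    Q gray
      R gray
        R→T: T black — skip
      R black
    Q black
  P black
  L gray
    L→R: R black — skip
    W gray
      V gray
        K gray
          K→R: R black — skip
        K black
        U gray
          U→R: R black — skip
          U→T: T black — skip
          U→J: J black — skip
        U black
        V→J: J black — skip
      V black
      S gray
        S→M: M is gray → back edge
Back edge closes the cycle M → L → W → S → M; its vertices are {L, M, S, W}.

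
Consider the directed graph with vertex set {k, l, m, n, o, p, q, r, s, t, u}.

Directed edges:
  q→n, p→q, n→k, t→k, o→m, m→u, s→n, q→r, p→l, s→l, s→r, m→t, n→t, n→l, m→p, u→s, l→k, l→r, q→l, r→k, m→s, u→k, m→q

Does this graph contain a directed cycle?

No

DFS with white/gray/black marking, starting from o:
o gray
  m gray
    p gray
      l gray
        k gray
        k black
        r gray
          r→k: k black — skip
        r black
      l black
      q gray
        q→l: l black — skip
        q→r: r black — skip
        n gray
          t gray
            t→k: k black — skip
          t black
          n→l: l black — skip
          n→k: k black — skip
        n black
      q black
    p black
    m→t: t black — skip
    s gray
      s→l: l black — skip
      s→r: r black — skip
      s→n: n black — skip
    s black
    m→q: q black — skip
    u gray
      u→k: k black — skip
      u→s: s black — skip
    u black
  m black
o black
Every edge goes to a white or black vertex — no back edge, so the graph is acyclic.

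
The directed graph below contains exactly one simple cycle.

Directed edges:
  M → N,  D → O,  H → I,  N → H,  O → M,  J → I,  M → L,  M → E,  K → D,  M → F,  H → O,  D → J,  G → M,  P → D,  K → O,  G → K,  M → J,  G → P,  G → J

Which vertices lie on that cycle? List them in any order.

DFS with gray/black marking from M:
M gray
  J gray
    I gray
    I black
  J black
  F gray
  F black
  E gray
  E black
  N gray
    H gray
      O gray
        O→M: M is gray → back edge
Back edge closes the cycle M → N → H → O → M; its vertices are {H, M, N, O}.

H, M, N, O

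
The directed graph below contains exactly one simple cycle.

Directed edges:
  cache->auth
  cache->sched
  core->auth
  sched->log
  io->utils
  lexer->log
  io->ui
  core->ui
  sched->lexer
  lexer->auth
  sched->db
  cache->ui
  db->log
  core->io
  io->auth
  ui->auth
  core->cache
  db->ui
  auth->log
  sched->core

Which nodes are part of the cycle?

core, cache, sched

DFS with gray/black marking from sched:
sched gray
  lexer gray
    auth gray
      log gray
      log black
    auth black
    lexer→log: log black — skip
  lexer black
  core gray
    ui gray
      ui→auth: auth black — skip
    ui black
    core→auth: auth black — skip
    cache gray
      cache→ui: ui black — skip
      cache→sched: sched is gray → back edge
Back edge closes the cycle sched → core → cache → sched; its vertices are {core, cache, sched}.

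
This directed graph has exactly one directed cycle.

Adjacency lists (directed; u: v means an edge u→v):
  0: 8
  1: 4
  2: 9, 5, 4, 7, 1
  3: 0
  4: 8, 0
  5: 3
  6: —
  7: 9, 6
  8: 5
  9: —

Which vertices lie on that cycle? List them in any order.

DFS with gray/black marking from 5:
5 gray
  3 gray
    0 gray
      8 gray
        8→5: 5 is gray → back edge
Back edge closes the cycle 5 → 3 → 0 → 8 → 5; its vertices are {0, 3, 5, 8}.

0, 3, 5, 8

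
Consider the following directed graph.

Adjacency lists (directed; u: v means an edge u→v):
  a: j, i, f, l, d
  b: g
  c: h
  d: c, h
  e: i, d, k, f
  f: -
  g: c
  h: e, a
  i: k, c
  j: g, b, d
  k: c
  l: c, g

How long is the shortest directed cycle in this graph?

3

For each vertex v, BFS finds the shortest path from v back to v.
The shortest such closed walk is a → d → h → a, length 3.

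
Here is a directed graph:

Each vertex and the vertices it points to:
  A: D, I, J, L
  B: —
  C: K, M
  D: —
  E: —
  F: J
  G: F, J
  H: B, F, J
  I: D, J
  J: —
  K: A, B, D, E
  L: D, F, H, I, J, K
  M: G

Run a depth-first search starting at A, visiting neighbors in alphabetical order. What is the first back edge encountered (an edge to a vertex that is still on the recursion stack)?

DFS from A (visiting neighbors in alphabetical order); mark gray on enter, black on exit:
A gray
  D gray
  D black
  I gray
    I→D: D black — skip
    J gray
    J black
  I black
  A→J: J black — skip
  L gray
    L→D: D black — skip
    F gray
      F→J: J black — skip
    F black
    H gray
      B gray
      B black
      H→F: F black — skip
      H→J: J black — skip
    H black
    L→I: I black — skip
    L→J: J black — skip
    K gray
      K→A: A is gray → back edge
First back edge: K → A.

K→A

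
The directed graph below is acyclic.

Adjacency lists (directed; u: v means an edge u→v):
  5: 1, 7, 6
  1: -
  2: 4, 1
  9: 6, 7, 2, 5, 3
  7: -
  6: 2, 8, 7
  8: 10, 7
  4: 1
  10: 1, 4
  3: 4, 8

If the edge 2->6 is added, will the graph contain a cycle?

Yes

Adding 2→6 creates a cycle iff 6 can already reach 2.
Path from 6: 6 → 2.
So 6 → … → 2 → 6 is a cycle.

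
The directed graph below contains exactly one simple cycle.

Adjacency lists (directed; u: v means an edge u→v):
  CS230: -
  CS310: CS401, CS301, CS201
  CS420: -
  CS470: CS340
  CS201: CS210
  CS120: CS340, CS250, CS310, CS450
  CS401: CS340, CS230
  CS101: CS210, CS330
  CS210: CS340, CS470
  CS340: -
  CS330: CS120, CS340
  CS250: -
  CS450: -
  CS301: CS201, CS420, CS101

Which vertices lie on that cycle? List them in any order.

DFS with gray/black marking from CS120:
CS120 gray
  CS340 gray
  CS340 black
  CS250 gray
  CS250 black
  CS310 gray
    CS401 gray
      CS401→CS340: CS340 black — skip
      CS230 gray
      CS230 black
    CS401 black
    CS301 gray
      CS201 gray
        CS210 gray
          CS210→CS340: CS340 black — skip
          CS470 gray
            CS470→CS340: CS340 black — skip
          CS470 black
        CS210 black
      CS201 black
      CS420 gray
      CS420 black
      CS101 gray
        CS101→CS210: CS210 black — skip
        CS330 gray
          CS330→CS120: CS120 is gray → back edge
Back edge closes the cycle CS120 → CS310 → CS301 → CS101 → CS330 → CS120; its vertices are {CS101, CS120, CS301, CS310, CS330}.

CS101, CS120, CS301, CS310, CS330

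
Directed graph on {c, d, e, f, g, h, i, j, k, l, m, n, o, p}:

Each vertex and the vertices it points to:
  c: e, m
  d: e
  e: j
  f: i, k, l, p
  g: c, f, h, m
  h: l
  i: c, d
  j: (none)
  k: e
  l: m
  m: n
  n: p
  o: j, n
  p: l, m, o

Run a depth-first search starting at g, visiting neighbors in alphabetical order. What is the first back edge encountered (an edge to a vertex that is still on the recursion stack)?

l->m

DFS from g (visiting neighbors in alphabetical order); mark gray on enter, black on exit:
g gray
  c gray
    e gray
      j gray
      j black
    e black
    m gray
      n gray
        p gray
          l gray
            l→m: m is gray → back edge
First back edge: l → m.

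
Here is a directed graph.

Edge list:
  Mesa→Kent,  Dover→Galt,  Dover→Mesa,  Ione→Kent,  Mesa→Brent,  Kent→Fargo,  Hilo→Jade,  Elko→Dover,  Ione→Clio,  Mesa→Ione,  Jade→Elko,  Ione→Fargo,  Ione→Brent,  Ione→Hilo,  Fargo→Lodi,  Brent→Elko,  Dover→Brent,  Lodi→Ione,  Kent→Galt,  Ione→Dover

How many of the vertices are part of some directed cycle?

10

A vertex is on a directed cycle iff it belongs to a strongly connected component of size ≥ 2 (or has a self-loop).
The vertices on cycles are {Elko, Hilo, Ione, Jade, Kent, Lodi, Mesa, Brent, Dover, Fargo} — 10 in total.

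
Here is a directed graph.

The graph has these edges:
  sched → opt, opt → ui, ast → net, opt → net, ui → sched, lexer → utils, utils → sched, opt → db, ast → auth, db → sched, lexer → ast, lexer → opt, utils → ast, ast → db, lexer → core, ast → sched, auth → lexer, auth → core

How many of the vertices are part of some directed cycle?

A vertex is on a directed cycle iff it belongs to a strongly connected component of size ≥ 2 (or has a self-loop).
The vertices on cycles are {db, ui, ast, opt, auth, lexer, sched, utils} — 8 in total.

8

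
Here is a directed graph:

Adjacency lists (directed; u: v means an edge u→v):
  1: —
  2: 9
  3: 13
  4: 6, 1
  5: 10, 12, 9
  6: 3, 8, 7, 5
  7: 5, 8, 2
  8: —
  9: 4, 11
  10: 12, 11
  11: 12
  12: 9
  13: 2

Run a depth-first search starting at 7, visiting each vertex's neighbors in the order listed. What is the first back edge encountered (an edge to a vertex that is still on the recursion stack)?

DFS from 7 (visiting each vertex's neighbors in the order listed); mark gray on enter, black on exit:
7 gray
  5 gray
    10 gray
      12 gray
        9 gray
          4 gray
            6 gray
              3 gray
                13 gray
                  2 gray
                    2→9: 9 is gray → back edge
First back edge: 2 → 9.

2→9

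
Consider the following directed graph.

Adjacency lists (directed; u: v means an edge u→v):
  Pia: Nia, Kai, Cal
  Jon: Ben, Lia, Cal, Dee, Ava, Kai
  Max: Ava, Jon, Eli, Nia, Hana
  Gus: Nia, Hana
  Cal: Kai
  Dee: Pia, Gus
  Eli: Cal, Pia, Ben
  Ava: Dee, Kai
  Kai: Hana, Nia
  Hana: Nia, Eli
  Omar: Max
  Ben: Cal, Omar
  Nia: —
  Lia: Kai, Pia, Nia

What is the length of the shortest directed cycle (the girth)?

4

For each vertex v, BFS finds the shortest path from v back to v.
The shortest such closed walk is Max → Jon → Ben → Omar → Max, length 4.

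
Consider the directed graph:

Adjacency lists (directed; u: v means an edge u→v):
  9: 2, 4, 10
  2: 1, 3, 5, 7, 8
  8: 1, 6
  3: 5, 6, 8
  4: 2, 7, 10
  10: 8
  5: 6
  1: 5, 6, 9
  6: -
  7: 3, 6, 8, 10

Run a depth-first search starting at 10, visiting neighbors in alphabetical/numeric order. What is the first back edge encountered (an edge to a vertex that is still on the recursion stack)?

2->1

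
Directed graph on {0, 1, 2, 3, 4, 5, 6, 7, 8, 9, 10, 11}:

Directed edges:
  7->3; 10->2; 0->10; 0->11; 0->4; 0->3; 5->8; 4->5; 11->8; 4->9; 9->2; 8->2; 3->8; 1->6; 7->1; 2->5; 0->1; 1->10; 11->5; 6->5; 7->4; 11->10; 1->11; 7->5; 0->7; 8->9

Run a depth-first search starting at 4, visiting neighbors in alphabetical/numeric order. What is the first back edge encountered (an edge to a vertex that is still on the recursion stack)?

DFS from 4 (visiting neighbors in alphabetical/numeric order); mark gray on enter, black on exit:
4 gray
  5 gray
    8 gray
      2 gray
        2→5: 5 is gray → back edge
First back edge: 2 → 5.

2→5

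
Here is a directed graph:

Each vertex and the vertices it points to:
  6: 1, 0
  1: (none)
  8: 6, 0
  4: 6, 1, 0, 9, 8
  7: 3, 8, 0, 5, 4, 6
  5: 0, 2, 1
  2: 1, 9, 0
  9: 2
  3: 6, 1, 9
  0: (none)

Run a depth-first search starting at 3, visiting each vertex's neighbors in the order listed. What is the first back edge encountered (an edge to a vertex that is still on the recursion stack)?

DFS from 3 (visiting each vertex's neighbors in the order listed); mark gray on enter, black on exit:
3 gray
  6 gray
    1 gray
    1 black
    0 gray
    0 black
  6 black
  3→1: 1 black — skip
  9 gray
    2 gray
      2→1: 1 black — skip
      2→9: 9 is gray → back edge
First back edge: 2 → 9.

2→9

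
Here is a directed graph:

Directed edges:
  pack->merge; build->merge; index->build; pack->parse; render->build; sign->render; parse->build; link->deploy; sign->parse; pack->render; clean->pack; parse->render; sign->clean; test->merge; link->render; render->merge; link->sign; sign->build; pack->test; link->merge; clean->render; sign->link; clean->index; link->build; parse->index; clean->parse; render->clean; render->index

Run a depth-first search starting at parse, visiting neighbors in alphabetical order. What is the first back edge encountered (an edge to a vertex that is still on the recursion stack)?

pack->parse

DFS from parse (visiting neighbors in alphabetical order); mark gray on enter, black on exit:
parse gray
  build gray
    merge gray
    merge black
  build black
  index gray
    index→build: build black — skip
  index black
  render gray
    render→build: build black — skip
    clean gray
      clean→index: index black — skip
      pack gray
        pack→merge: merge black — skip
        pack→parse: parse is gray → back edge
First back edge: pack → parse.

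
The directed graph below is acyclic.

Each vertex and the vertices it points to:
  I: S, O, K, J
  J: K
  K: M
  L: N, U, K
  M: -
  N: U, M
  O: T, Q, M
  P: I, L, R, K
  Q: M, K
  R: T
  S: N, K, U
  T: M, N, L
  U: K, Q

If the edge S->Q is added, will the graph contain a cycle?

No

Adding S→Q creates a cycle iff Q can already reach S.
Explore from Q: no path reaches S. The graph stays acyclic.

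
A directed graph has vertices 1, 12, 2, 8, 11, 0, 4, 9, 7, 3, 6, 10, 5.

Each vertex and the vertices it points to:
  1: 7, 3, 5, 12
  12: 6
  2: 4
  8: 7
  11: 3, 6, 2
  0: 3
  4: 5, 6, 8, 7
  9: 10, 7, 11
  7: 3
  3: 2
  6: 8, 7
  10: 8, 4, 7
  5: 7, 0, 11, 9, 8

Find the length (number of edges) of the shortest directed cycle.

4

For each vertex v, BFS finds the shortest path from v back to v.
The shortest such closed walk is 5 → 11 → 2 → 4 → 5, length 4.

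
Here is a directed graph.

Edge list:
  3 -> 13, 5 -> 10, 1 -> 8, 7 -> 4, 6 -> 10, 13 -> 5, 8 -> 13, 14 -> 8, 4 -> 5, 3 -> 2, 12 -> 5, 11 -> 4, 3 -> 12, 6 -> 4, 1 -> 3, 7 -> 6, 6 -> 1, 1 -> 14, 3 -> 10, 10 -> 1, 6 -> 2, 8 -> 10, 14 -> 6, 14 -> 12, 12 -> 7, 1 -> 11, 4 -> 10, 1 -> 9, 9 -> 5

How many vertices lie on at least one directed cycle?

A vertex is on a directed cycle iff it belongs to a strongly connected component of size ≥ 2 (or has a self-loop).
The vertices on cycles are {1, 3, 4, 5, 6, 7, 8, 9, 10, 11, 12, 13, 14} — 13 in total.

13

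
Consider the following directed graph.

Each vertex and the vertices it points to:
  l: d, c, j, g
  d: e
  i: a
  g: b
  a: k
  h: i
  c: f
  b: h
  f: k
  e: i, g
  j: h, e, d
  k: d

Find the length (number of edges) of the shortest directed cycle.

5

For each vertex v, BFS finds the shortest path from v back to v.
The shortest such closed walk is d → e → i → a → k → d, length 5.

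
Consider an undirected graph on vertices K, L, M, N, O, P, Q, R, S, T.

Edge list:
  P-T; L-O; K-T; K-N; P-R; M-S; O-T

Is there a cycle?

No

DFS, tracking each vertex's parent; an edge to a visited non-parent vertex closes a cycle.
Start from N:
visit N (parent –)
  visit K (parent N)
    visit T (parent K)
      T–K: parent, skip
      visit O (parent T)
        O–T: parent, skip
        visit L (parent O)
          L–O: parent, skip
      visit P (parent T)
        visit R (parent P)
          R–P: parent, skip
        P–T: parent, skip
    K–N: parent, skip
visit M (parent –)
  visit S (parent M)
    S–M: parent, skip
visit Q (parent –)
No non-parent visited neighbor found — the graph is a forest.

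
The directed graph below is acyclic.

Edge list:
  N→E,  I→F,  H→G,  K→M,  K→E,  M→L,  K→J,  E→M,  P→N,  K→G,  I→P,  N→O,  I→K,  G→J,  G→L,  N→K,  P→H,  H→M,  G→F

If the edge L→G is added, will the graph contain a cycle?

Yes

Adding L→G creates a cycle iff G can already reach L.
Path from G: G → L.
So G → … → L → G is a cycle.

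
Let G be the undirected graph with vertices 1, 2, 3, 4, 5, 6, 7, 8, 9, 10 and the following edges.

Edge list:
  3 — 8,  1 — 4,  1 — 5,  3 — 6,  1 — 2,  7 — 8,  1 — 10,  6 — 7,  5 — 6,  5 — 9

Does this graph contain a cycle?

Yes

DFS, tracking each vertex's parent; an edge to a visited non-parent vertex closes a cycle.
Start from 9:
visit 9 (parent –)
  visit 5 (parent 9)
    visit 6 (parent 5)
      6–5: parent, skip
      visit 7 (parent 6)
        7–6: parent, skip
        visit 8 (parent 7)
          visit 3 (parent 8)
            3–8: parent, skip
            3–6: 6 visited and ≠ parent → cycle
Cycle: 6 – 7 – 8 – 3 – 6.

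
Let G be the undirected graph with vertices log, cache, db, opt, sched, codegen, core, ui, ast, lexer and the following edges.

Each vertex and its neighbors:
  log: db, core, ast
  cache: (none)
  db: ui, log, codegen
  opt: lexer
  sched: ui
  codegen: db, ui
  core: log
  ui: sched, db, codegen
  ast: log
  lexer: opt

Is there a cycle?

Yes

DFS, tracking each vertex's parent; an edge to a visited non-parent vertex closes a cycle.
Start from codegen:
visit codegen (parent –)
  visit db (parent codegen)
    visit ui (parent db)
      visit sched (parent ui)
        sched–ui: parent, skip
      ui–db: parent, skip
      ui–codegen: codegen visited and ≠ parent → cycle
Cycle: codegen – db – ui – codegen.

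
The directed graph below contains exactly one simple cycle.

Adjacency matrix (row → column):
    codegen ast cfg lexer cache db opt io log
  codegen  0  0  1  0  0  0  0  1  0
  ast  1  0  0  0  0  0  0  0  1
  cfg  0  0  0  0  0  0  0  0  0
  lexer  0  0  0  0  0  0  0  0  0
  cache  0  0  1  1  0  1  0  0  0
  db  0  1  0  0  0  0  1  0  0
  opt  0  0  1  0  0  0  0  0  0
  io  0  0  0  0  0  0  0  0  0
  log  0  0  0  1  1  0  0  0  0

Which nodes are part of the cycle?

DFS with gray/black marking from ast:
ast gray
  log gray
    lexer gray
    lexer black
    cache gray
      db gray
        db→ast: ast is gray → back edge
Back edge closes the cycle ast → log → cache → db → ast; its vertices are {db, ast, log, cache}.

db, ast, log, cache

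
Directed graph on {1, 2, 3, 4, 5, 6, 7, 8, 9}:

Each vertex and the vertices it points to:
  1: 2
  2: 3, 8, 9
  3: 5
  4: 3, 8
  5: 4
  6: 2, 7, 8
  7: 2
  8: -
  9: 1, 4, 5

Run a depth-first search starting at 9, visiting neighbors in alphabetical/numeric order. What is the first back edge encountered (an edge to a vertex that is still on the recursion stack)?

DFS from 9 (visiting neighbors in alphabetical/numeric order); mark gray on enter, black on exit:
9 gray
  1 gray
    2 gray
      3 gray
        5 gray
          4 gray
            4→3: 3 is gray → back edge
First back edge: 4 → 3.

4→3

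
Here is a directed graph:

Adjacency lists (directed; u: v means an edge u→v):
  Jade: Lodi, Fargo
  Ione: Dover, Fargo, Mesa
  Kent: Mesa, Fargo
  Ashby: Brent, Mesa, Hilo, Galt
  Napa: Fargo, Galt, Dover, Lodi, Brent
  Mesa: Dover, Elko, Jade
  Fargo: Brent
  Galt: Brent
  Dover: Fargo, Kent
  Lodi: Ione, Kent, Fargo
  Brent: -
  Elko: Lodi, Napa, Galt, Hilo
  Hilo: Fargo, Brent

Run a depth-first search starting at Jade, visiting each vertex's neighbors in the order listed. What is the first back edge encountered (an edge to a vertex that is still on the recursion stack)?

Mesa->Dover

DFS from Jade (visiting each vertex's neighbors in the order listed); mark gray on enter, black on exit:
Jade gray
  Lodi gray
    Ione gray
      Dover gray
        Fargo gray
          Brent gray
          Brent black
        Fargo black
        Kent gray
          Mesa gray
            Mesa→Dover: Dover is gray → back edge
First back edge: Mesa → Dover.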